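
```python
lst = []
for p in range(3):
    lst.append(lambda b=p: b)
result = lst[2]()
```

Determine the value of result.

Step 1: Default argument b=p captures p's value at each iteration.
Step 2: lst[2] captured b = 2 when p was 2.
Step 3: result = 2

The answer is 2.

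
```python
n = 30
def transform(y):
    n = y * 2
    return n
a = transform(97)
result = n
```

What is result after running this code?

Step 1: Global n = 30.
Step 2: transform(97) creates local n = 97 * 2 = 194.
Step 3: Global n unchanged because no global keyword. result = 30

The answer is 30.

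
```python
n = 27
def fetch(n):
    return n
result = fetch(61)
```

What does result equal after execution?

Step 1: Global n = 27.
Step 2: fetch(61) takes parameter n = 61, which shadows the global.
Step 3: result = 61

The answer is 61.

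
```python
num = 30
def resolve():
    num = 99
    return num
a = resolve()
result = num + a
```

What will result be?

Step 1: Global num = 30. resolve() returns local num = 99.
Step 2: a = 99. Global num still = 30.
Step 3: result = 30 + 99 = 129

The answer is 129.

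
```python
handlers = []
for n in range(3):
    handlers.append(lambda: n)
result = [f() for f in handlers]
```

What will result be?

Step 1: All 3 lambdas share the same variable n.
Step 2: After the loop, n = 2.
Step 3: Each call returns 2. result = [2, 2, 2]

The answer is [2, 2, 2].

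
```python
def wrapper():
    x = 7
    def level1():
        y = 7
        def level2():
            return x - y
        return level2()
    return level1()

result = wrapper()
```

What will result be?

Step 1: x = 7 in wrapper. y = 7 in level1.
Step 2: level2() reads x = 7 and y = 7 from enclosing scopes.
Step 3: result = 7 - 7 = 0

The answer is 0.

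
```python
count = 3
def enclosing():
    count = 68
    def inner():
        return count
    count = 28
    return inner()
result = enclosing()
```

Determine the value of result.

Step 1: enclosing() sets count = 68, then later count = 28.
Step 2: inner() is called after count is reassigned to 28. Closures capture variables by reference, not by value.
Step 3: result = 28

The answer is 28.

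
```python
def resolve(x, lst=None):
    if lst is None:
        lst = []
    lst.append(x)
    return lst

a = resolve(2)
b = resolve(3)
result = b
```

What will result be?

Step 1: None default with guard creates a NEW list each call.
Step 2: a = [2] (fresh list). b = [3] (another fresh list).
Step 3: result = [3] (this is the fix for mutable default)

The answer is [3].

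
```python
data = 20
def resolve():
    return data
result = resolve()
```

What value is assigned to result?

Step 1: data = 20 is defined in the global scope.
Step 2: resolve() looks up data. No local data exists, so Python checks the global scope via LEGB rule and finds data = 20.
Step 3: result = 20

The answer is 20.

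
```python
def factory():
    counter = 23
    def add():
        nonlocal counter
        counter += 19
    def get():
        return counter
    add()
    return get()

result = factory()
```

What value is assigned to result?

Step 1: counter = 23. add() modifies it via nonlocal, get() reads it.
Step 2: add() makes counter = 23 + 19 = 42.
Step 3: get() returns 42. result = 42

The answer is 42.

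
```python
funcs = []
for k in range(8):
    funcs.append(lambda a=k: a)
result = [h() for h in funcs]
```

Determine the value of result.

Step 1: Default arg a=k captures k at each iteration.
Step 2: Each lambda has its own default: 0, 1, ..., 7.
Step 3: result = [0, 1, 2, 3, 4, 5, 6, 7]

The answer is [0, 1, 2, 3, 4, 5, 6, 7].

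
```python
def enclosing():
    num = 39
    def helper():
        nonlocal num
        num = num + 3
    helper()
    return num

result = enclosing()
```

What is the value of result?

Step 1: enclosing() sets num = 39.
Step 2: helper() uses nonlocal to modify num in enclosing's scope: num = 39 + 3 = 42.
Step 3: enclosing() returns the modified num = 42

The answer is 42.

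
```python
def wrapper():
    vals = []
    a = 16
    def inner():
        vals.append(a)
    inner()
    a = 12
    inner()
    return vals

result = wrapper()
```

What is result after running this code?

Step 1: a = 16. inner() appends current a to vals.
Step 2: First inner(): appends 16. Then a = 12.
Step 3: Second inner(): appends 12 (closure sees updated a). result = [16, 12]

The answer is [16, 12].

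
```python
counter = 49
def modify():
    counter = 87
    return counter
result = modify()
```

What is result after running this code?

Step 1: Global counter = 49.
Step 2: modify() creates local counter = 87, shadowing the global.
Step 3: Returns local counter = 87. result = 87

The answer is 87.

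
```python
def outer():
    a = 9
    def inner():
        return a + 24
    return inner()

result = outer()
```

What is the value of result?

Step 1: outer() defines a = 9.
Step 2: inner() reads a = 9 from enclosing scope, returns 9 + 24 = 33.
Step 3: result = 33

The answer is 33.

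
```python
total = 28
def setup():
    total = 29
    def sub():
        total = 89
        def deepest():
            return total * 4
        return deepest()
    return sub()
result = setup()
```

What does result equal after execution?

Step 1: deepest() looks up total through LEGB: not local, finds total = 89 in enclosing sub().
Step 2: Returns 89 * 4 = 356.
Step 3: result = 356

The answer is 356.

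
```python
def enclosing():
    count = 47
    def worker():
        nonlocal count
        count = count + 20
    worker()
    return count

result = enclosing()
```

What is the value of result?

Step 1: enclosing() sets count = 47.
Step 2: worker() uses nonlocal to modify count in enclosing's scope: count = 47 + 20 = 67.
Step 3: enclosing() returns the modified count = 67

The answer is 67.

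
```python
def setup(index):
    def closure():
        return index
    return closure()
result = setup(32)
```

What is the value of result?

Step 1: setup(32) binds parameter index = 32.
Step 2: closure() looks up index in enclosing scope and finds the parameter index = 32.
Step 3: result = 32

The answer is 32.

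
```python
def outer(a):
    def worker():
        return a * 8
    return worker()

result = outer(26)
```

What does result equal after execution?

Step 1: outer(26) binds parameter a = 26.
Step 2: worker() accesses a = 26 from enclosing scope.
Step 3: result = 26 * 8 = 208

The answer is 208.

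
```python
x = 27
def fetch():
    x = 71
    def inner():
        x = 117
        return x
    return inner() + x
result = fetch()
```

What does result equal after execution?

Step 1: fetch() has local x = 71. inner() has local x = 117.
Step 2: inner() returns its local x = 117.
Step 3: fetch() returns 117 + its own x (71) = 188

The answer is 188.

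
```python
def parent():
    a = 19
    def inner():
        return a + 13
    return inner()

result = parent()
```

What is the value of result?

Step 1: parent() defines a = 19.
Step 2: inner() reads a = 19 from enclosing scope, returns 19 + 13 = 32.
Step 3: result = 32

The answer is 32.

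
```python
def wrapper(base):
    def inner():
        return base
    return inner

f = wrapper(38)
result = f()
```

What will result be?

Step 1: wrapper(38) creates closure capturing base = 38.
Step 2: f() returns the captured base = 38.
Step 3: result = 38

The answer is 38.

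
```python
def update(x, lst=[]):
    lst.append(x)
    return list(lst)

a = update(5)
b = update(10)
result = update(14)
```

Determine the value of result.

Step 1: Default list is shared. list() creates copies for return values.
Step 2: Internal list grows: [5] -> [5, 10] -> [5, 10, 14].
Step 3: result = [5, 10, 14]

The answer is [5, 10, 14].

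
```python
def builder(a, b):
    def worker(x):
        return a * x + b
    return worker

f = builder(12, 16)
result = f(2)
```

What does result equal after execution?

Step 1: builder(12, 16) captures a = 12, b = 16.
Step 2: f(2) computes 12 * 2 + 16 = 40.
Step 3: result = 40

The answer is 40.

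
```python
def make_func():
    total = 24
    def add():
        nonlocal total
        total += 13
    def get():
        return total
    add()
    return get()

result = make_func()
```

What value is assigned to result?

Step 1: total = 24. add() modifies it via nonlocal, get() reads it.
Step 2: add() makes total = 24 + 13 = 37.
Step 3: get() returns 37. result = 37

The answer is 37.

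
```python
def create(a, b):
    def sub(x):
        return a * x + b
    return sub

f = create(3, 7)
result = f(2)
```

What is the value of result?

Step 1: create(3, 7) captures a = 3, b = 7.
Step 2: f(2) computes 3 * 2 + 7 = 13.
Step 3: result = 13

The answer is 13.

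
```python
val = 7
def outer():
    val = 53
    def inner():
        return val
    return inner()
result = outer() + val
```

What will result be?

Step 1: Global val = 7. outer() shadows with val = 53.
Step 2: inner() returns enclosing val = 53. outer() = 53.
Step 3: result = 53 + global val (7) = 60

The answer is 60.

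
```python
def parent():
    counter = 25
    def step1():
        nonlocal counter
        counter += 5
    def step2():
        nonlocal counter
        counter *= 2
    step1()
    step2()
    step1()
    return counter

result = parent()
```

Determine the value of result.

Step 1: counter = 25.
Step 2: step1(): counter = 25 + 5 = 30.
Step 3: step2(): counter = 30 * 2 = 60.
Step 4: step1(): counter = 60 + 5 = 65. result = 65

The answer is 65.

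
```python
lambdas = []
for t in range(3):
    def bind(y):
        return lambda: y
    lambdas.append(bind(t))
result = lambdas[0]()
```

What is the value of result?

Step 1: bind(t) creates a new scope capturing y = t at call time.
Step 2: lambdas[0] = bind(0), so its lambda captures y = 0.
Step 3: result = 0 (closure factory fixes late binding)

The answer is 0.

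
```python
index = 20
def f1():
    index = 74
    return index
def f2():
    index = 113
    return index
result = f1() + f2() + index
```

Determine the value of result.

Step 1: Each function shadows global index with its own local.
Step 2: f1() returns 74, f2() returns 113.
Step 3: Global index = 20 is unchanged. result = 74 + 113 + 20 = 207

The answer is 207.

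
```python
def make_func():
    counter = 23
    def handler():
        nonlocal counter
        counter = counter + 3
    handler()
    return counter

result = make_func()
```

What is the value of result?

Step 1: make_func() sets counter = 23.
Step 2: handler() uses nonlocal to modify counter in make_func's scope: counter = 23 + 3 = 26.
Step 3: make_func() returns the modified counter = 26

The answer is 26.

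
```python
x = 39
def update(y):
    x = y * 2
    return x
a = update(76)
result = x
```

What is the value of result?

Step 1: Global x = 39.
Step 2: update(76) creates local x = 76 * 2 = 152.
Step 3: Global x unchanged because no global keyword. result = 39

The answer is 39.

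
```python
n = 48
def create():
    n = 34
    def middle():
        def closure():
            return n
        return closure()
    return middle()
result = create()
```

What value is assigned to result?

Step 1: create() defines n = 34. middle() and closure() have no local n.
Step 2: closure() checks local (none), enclosing middle() (none), enclosing create() and finds n = 34.
Step 3: result = 34

The answer is 34.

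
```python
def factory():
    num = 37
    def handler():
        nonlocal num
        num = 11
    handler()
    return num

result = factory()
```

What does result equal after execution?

Step 1: factory() sets num = 37.
Step 2: handler() uses nonlocal to reassign num = 11.
Step 3: result = 11

The answer is 11.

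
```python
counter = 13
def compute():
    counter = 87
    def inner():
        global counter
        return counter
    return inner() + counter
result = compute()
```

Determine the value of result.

Step 1: Global counter = 13. compute() shadows with local counter = 87.
Step 2: inner() uses global keyword, so inner() returns global counter = 13.
Step 3: compute() returns 13 + 87 = 100

The answer is 100.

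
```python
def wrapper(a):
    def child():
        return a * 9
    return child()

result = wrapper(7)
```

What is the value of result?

Step 1: wrapper(7) binds parameter a = 7.
Step 2: child() accesses a = 7 from enclosing scope.
Step 3: result = 7 * 9 = 63

The answer is 63.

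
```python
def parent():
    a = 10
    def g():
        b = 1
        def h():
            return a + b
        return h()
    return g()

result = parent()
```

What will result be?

Step 1: parent() defines a = 10. g() defines b = 1.
Step 2: h() accesses both from enclosing scopes: a = 10, b = 1.
Step 3: result = 10 + 1 = 11

The answer is 11.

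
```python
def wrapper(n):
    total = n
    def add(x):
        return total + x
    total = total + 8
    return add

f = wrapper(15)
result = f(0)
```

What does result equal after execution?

Step 1: wrapper(15) sets total = 15, then total = 15 + 8 = 23.
Step 2: Closures capture by reference, so add sees total = 23.
Step 3: f(0) returns 23 + 0 = 23

The answer is 23.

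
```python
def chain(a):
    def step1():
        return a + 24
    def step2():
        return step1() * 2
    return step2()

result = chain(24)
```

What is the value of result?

Step 1: chain(24) captures a = 24.
Step 2: step2() calls step1() which returns 24 + 24 = 48.
Step 3: step2() returns 48 * 2 = 96

The answer is 96.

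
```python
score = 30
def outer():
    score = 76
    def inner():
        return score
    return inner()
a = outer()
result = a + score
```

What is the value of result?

Step 1: outer() has local score = 76. inner() reads from enclosing.
Step 2: outer() returns 76. Global score = 30 unchanged.
Step 3: result = 76 + 30 = 106

The answer is 106.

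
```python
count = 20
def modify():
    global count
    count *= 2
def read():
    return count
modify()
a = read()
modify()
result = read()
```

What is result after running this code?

Step 1: count = 20.
Step 2: First modify(): count = 20 * 2 = 40.
Step 3: Second modify(): count = 40 * 2 = 80.
Step 4: read() returns 80

The answer is 80.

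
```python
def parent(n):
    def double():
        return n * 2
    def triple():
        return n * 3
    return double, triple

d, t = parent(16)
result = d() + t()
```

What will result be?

Step 1: Both closures capture the same n = 16.
Step 2: d() = 16 * 2 = 32, t() = 16 * 3 = 48.
Step 3: result = 32 + 48 = 80

The answer is 80.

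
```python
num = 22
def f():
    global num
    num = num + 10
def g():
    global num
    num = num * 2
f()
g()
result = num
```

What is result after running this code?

Step 1: num = 22.
Step 2: f() adds 10: num = 22 + 10 = 32.
Step 3: g() doubles: num = 32 * 2 = 64.
Step 4: result = 64

The answer is 64.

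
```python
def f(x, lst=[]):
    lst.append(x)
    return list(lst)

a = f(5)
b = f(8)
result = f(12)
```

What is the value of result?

Step 1: Default list is shared. list() creates copies for return values.
Step 2: Internal list grows: [5] -> [5, 8] -> [5, 8, 12].
Step 3: result = [5, 8, 12]

The answer is [5, 8, 12].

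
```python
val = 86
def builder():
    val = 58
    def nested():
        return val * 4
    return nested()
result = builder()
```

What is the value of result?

Step 1: builder() shadows global val with val = 58.
Step 2: nested() finds val = 58 in enclosing scope, computes 58 * 4 = 232.
Step 3: result = 232

The answer is 232.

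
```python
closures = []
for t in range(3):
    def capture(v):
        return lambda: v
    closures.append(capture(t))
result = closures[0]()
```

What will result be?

Step 1: capture(t) creates a new scope capturing v = t at call time.
Step 2: closures[0] = capture(0), so its lambda captures v = 0.
Step 3: result = 0 (closure factory fixes late binding)

The answer is 0.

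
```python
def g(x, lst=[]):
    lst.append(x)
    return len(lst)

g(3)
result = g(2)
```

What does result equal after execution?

Step 1: Mutable default list persists between calls.
Step 2: First call: lst = [3], len = 1. Second call: lst = [3, 2], len = 2.
Step 3: result = 2

The answer is 2.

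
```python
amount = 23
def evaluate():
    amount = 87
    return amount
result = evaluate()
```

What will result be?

Step 1: Global amount = 23.
Step 2: evaluate() creates local amount = 87, shadowing the global.
Step 3: Returns local amount = 87. result = 87

The answer is 87.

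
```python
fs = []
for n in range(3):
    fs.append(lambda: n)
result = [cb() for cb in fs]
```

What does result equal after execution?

Step 1: All 3 lambdas share the same variable n.
Step 2: After the loop, n = 2.
Step 3: Each call returns 2. result = [2, 2, 2]

The answer is [2, 2, 2].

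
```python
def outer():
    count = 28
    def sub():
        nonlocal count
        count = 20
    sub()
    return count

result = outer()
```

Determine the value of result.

Step 1: outer() sets count = 28.
Step 2: sub() uses nonlocal to reassign count = 20.
Step 3: result = 20

The answer is 20.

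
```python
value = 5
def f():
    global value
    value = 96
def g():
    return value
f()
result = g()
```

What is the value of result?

Step 1: value = 5.
Step 2: f() sets global value = 96.
Step 3: g() reads global value = 96. result = 96

The answer is 96.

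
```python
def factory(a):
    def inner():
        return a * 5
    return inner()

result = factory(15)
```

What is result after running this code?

Step 1: factory(15) binds parameter a = 15.
Step 2: inner() accesses a = 15 from enclosing scope.
Step 3: result = 15 * 5 = 75

The answer is 75.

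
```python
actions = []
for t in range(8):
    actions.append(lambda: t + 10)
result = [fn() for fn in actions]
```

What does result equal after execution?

Step 1: All lambdas capture t by reference. After the loop, t = 7.
Step 2: Each call returns 7 + 10 = 17.
Step 3: result = [17, 17, 17, 17, 17, 17, 17, 17]

The answer is [17, 17, 17, 17, 17, 17, 17, 17].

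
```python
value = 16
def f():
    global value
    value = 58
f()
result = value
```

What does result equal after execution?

Step 1: value = 16 globally.
Step 2: f() declares global value and sets it to 58.
Step 3: After f(), global value = 58. result = 58

The answer is 58.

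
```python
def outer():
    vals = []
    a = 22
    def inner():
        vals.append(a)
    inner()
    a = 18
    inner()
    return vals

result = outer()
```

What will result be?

Step 1: a = 22. inner() appends current a to vals.
Step 2: First inner(): appends 22. Then a = 18.
Step 3: Second inner(): appends 18 (closure sees updated a). result = [22, 18]

The answer is [22, 18].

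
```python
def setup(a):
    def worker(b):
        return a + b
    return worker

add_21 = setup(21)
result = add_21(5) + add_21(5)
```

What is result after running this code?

Step 1: add_21 captures a = 21.
Step 2: add_21(5) = 21 + 5 = 26, called twice.
Step 3: result = 26 + 26 = 52

The answer is 52.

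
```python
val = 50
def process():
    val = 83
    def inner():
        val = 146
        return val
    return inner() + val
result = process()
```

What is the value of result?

Step 1: process() has local val = 83. inner() has local val = 146.
Step 2: inner() returns its local val = 146.
Step 3: process() returns 146 + its own val (83) = 229

The answer is 229.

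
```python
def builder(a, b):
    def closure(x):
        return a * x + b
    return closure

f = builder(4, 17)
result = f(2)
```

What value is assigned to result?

Step 1: builder(4, 17) captures a = 4, b = 17.
Step 2: f(2) computes 4 * 2 + 17 = 25.
Step 3: result = 25

The answer is 25.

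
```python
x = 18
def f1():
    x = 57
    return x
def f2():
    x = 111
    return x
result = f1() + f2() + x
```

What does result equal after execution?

Step 1: Each function shadows global x with its own local.
Step 2: f1() returns 57, f2() returns 111.
Step 3: Global x = 18 is unchanged. result = 57 + 111 + 18 = 186

The answer is 186.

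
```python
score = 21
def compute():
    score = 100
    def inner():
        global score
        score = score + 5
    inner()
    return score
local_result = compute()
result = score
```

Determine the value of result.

Step 1: Global score = 21. compute() creates local score = 100.
Step 2: inner() declares global score and adds 5: global score = 21 + 5 = 26.
Step 3: compute() returns its local score = 100 (unaffected by inner).
Step 4: result = global score = 26

The answer is 26.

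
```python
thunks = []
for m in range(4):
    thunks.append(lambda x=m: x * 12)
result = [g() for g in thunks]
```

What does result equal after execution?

Step 1: Default arg x=m captures m at each iteration.
Step 2: thunks[k] has x defaulting to k, returns k * 12.
Step 3: result = [0, 12, 24, 36]

The answer is [0, 12, 24, 36].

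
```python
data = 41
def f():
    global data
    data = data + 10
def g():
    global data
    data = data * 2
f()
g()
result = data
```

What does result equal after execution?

Step 1: data = 41.
Step 2: f() adds 10: data = 41 + 10 = 51.
Step 3: g() doubles: data = 51 * 2 = 102.
Step 4: result = 102

The answer is 102.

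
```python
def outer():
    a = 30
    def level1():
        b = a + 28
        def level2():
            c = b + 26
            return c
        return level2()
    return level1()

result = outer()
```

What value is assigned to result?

Step 1: a = 30. b = a + 28 = 58.
Step 2: c = b + 26 = 58 + 26 = 84.
Step 3: result = 84

The answer is 84.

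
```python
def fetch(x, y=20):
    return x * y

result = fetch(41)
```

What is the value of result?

Step 1: fetch(41) uses default y = 20.
Step 2: Returns 41 * 20 = 820.
Step 3: result = 820

The answer is 820.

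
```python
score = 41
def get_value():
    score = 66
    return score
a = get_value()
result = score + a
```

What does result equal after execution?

Step 1: Global score = 41. get_value() returns local score = 66.
Step 2: a = 66. Global score still = 41.
Step 3: result = 41 + 66 = 107

The answer is 107.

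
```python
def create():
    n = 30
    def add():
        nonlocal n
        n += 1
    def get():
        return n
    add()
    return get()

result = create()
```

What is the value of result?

Step 1: n = 30. add() modifies it via nonlocal, get() reads it.
Step 2: add() makes n = 30 + 1 = 31.
Step 3: get() returns 31. result = 31

The answer is 31.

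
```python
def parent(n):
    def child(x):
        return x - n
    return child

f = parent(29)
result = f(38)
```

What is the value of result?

Step 1: parent(29) creates a closure capturing n = 29.
Step 2: f(38) computes 38 - 29 = 9.
Step 3: result = 9

The answer is 9.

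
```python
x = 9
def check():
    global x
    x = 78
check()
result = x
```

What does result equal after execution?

Step 1: x = 9 globally.
Step 2: check() declares global x and sets it to 78.
Step 3: After check(), global x = 78. result = 78

The answer is 78.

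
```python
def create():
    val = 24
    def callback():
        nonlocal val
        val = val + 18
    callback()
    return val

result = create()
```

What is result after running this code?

Step 1: create() sets val = 24.
Step 2: callback() uses nonlocal to modify val in create's scope: val = 24 + 18 = 42.
Step 3: create() returns the modified val = 42

The answer is 42.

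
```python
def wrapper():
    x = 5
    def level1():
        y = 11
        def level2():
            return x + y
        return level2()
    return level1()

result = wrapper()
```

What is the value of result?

Step 1: x = 5 in wrapper. y = 11 in level1.
Step 2: level2() reads x = 5 and y = 11 from enclosing scopes.
Step 3: result = 5 + 11 = 16

The answer is 16.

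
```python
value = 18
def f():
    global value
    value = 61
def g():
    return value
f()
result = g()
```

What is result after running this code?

Step 1: value = 18.
Step 2: f() sets global value = 61.
Step 3: g() reads global value = 61. result = 61

The answer is 61.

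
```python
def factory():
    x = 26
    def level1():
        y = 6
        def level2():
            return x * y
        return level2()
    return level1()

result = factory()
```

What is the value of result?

Step 1: x = 26 in factory. y = 6 in level1.
Step 2: level2() reads x = 26 and y = 6 from enclosing scopes.
Step 3: result = 26 * 6 = 156

The answer is 156.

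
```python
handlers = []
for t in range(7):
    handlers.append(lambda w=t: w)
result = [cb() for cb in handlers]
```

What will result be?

Step 1: Default arg w=t captures t at each iteration.
Step 2: Each lambda has its own default: 0, 1, ..., 6.
Step 3: result = [0, 1, 2, 3, 4, 5, 6]

The answer is [0, 1, 2, 3, 4, 5, 6].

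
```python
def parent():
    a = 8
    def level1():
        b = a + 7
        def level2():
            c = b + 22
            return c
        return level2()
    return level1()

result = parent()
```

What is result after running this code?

Step 1: a = 8. b = a + 7 = 15.
Step 2: c = b + 22 = 15 + 22 = 37.
Step 3: result = 37

The answer is 37.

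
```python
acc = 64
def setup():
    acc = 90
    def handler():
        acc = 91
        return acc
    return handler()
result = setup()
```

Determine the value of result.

Step 1: Three scopes define acc: global (64), setup (90), handler (91).
Step 2: handler() has its own local acc = 91, which shadows both enclosing and global.
Step 3: result = 91 (local wins in LEGB)

The answer is 91.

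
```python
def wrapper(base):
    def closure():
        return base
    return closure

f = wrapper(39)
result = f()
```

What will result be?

Step 1: wrapper(39) creates closure capturing base = 39.
Step 2: f() returns the captured base = 39.
Step 3: result = 39

The answer is 39.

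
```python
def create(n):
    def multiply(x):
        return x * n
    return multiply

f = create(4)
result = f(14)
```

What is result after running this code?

Step 1: create(4) returns multiply closure with n = 4.
Step 2: f(14) computes 14 * 4 = 56.
Step 3: result = 56

The answer is 56.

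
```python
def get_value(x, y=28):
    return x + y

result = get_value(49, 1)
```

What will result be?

Step 1: get_value(49, 1) overrides default y with 1.
Step 2: Returns 49 + 1 = 50.
Step 3: result = 50

The answer is 50.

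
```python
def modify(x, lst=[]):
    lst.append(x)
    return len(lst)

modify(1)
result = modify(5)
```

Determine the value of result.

Step 1: Mutable default list persists between calls.
Step 2: First call: lst = [1], len = 1. Second call: lst = [1, 5], len = 2.
Step 3: result = 2

The answer is 2.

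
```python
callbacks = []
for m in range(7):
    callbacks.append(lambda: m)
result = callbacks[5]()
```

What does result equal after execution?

Step 1: The loop creates 7 lambdas, all referencing the same variable m.
Step 2: After the loop, m = 6 (final value).
Step 3: callbacks[5]() looks up m at call time and finds 6. This is the late binding gotcha. result = 6

The answer is 6.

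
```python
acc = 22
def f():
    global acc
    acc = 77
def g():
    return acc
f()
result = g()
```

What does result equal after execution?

Step 1: acc = 22.
Step 2: f() sets global acc = 77.
Step 3: g() reads global acc = 77. result = 77

The answer is 77.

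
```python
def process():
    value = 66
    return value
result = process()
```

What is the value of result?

Step 1: process() defines value = 66 in its local scope.
Step 2: return value finds the local variable value = 66.
Step 3: result = 66

The answer is 66.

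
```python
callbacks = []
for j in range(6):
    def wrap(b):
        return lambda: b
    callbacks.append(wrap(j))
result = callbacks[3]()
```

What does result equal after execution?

Step 1: wrap(j) creates a new scope capturing b = j at call time.
Step 2: callbacks[3] = wrap(3), so its lambda captures b = 3.
Step 3: result = 3 (closure factory fixes late binding)

The answer is 3.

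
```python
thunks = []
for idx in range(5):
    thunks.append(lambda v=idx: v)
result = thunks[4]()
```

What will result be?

Step 1: Default argument v=idx captures idx's value at each iteration.
Step 2: thunks[4] captured v = 4 when idx was 4.
Step 3: result = 4

The answer is 4.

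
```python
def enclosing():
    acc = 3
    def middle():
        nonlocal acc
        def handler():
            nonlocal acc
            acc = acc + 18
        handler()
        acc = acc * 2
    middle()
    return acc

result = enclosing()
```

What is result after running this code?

Step 1: acc = 3.
Step 2: handler() adds 18: acc = 3 + 18 = 21.
Step 3: middle() doubles: acc = 21 * 2 = 42.
Step 4: result = 42

The answer is 42.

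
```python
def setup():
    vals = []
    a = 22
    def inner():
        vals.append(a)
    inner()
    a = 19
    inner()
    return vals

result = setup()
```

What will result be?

Step 1: a = 22. inner() appends current a to vals.
Step 2: First inner(): appends 22. Then a = 19.
Step 3: Second inner(): appends 19 (closure sees updated a). result = [22, 19]

The answer is [22, 19].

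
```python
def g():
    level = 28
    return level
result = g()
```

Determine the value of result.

Step 1: g() defines level = 28 in its local scope.
Step 2: return level finds the local variable level = 28.
Step 3: result = 28

The answer is 28.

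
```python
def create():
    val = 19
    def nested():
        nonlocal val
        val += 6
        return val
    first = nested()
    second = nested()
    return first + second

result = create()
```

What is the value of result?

Step 1: val starts at 19.
Step 2: First call: val = 19 + 6 = 25, returns 25.
Step 3: Second call: val = 25 + 6 = 31, returns 31.
Step 4: result = 25 + 31 = 56

The answer is 56.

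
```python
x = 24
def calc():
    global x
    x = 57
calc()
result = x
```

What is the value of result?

Step 1: x = 24 globally.
Step 2: calc() declares global x and sets it to 57.
Step 3: After calc(), global x = 57. result = 57

The answer is 57.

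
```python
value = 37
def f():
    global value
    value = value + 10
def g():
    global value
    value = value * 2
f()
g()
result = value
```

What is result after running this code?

Step 1: value = 37.
Step 2: f() adds 10: value = 37 + 10 = 47.
Step 3: g() doubles: value = 47 * 2 = 94.
Step 4: result = 94

The answer is 94.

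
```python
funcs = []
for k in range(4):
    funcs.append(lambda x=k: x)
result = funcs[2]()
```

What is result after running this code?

Step 1: Default argument x=k captures k's value at each iteration.
Step 2: funcs[2] captured x = 2 when k was 2.
Step 3: result = 2

The answer is 2.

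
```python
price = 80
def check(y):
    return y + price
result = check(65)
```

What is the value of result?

Step 1: price = 80 is defined globally.
Step 2: check(65) uses parameter y = 65 and looks up price from global scope = 80.
Step 3: result = 65 + 80 = 145

The answer is 145.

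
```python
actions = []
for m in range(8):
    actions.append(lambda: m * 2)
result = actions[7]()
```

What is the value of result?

Step 1: All lambdas reference the same variable m (late binding).
Step 2: After the loop, m = 7. Every lambda returns m * 2.
Step 3: actions[7]() = 7 * 2 = 14

The answer is 14.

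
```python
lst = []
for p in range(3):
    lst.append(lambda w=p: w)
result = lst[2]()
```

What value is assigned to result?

Step 1: Default argument w=p captures p's value at each iteration.
Step 2: lst[2] captured w = 2 when p was 2.
Step 3: result = 2

The answer is 2.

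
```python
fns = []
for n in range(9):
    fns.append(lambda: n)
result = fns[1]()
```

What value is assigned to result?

Step 1: The loop creates 9 lambdas, all referencing the same variable n.
Step 2: After the loop, n = 8 (final value).
Step 3: fns[1]() looks up n at call time and finds 8. This is the late binding gotcha. result = 8

The answer is 8.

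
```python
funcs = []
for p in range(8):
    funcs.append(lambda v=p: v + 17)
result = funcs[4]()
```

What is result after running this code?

Step 1: Default argument v=p captures p's value at definition time.
Step 2: funcs[4] was defined when p = 4, so v defaults to 4.
Step 3: result = 4 + 17 = 21 (default arg fixes the late binding issue)

The answer is 21.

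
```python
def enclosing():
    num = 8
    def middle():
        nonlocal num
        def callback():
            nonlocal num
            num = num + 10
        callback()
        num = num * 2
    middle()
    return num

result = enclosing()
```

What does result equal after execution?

Step 1: num = 8.
Step 2: callback() adds 10: num = 8 + 10 = 18.
Step 3: middle() doubles: num = 18 * 2 = 36.
Step 4: result = 36

The answer is 36.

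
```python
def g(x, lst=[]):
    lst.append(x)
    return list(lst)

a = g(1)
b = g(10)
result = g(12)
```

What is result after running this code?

Step 1: Default list is shared. list() creates copies for return values.
Step 2: Internal list grows: [1] -> [1, 10] -> [1, 10, 12].
Step 3: result = [1, 10, 12]

The answer is [1, 10, 12].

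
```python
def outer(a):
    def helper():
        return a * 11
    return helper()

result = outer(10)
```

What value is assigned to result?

Step 1: outer(10) binds parameter a = 10.
Step 2: helper() accesses a = 10 from enclosing scope.
Step 3: result = 10 * 11 = 110

The answer is 110.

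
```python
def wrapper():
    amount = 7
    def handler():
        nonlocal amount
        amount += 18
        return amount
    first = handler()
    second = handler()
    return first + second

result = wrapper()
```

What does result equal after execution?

Step 1: amount starts at 7.
Step 2: First call: amount = 7 + 18 = 25, returns 25.
Step 3: Second call: amount = 25 + 18 = 43, returns 43.
Step 4: result = 25 + 43 = 68

The answer is 68.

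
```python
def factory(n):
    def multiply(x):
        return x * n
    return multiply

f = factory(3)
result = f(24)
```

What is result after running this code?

Step 1: factory(3) returns multiply closure with n = 3.
Step 2: f(24) computes 24 * 3 = 72.
Step 3: result = 72

The answer is 72.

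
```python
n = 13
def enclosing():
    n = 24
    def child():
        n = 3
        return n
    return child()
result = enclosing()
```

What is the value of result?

Step 1: Three scopes define n: global (13), enclosing (24), child (3).
Step 2: child() has its own local n = 3, which shadows both enclosing and global.
Step 3: result = 3 (local wins in LEGB)

The answer is 3.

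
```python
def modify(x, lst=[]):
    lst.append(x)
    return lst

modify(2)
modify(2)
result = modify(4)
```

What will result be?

Step 1: Mutable default argument gotcha! The list [] is created once.
Step 2: Each call appends to the SAME list: [2], [2, 2], [2, 2, 4].
Step 3: result = [2, 2, 4]

The answer is [2, 2, 4].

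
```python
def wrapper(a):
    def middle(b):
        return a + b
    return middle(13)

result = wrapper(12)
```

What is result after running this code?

Step 1: wrapper(12) passes a = 12.
Step 2: middle(13) has b = 13, reads a = 12 from enclosing.
Step 3: result = 12 + 13 = 25

The answer is 25.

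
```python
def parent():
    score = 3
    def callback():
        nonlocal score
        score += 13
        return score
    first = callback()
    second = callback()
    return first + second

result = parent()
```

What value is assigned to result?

Step 1: score starts at 3.
Step 2: First call: score = 3 + 13 = 16, returns 16.
Step 3: Second call: score = 16 + 13 = 29, returns 29.
Step 4: result = 16 + 29 = 45

The answer is 45.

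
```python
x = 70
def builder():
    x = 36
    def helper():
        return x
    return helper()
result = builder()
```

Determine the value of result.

Step 1: x = 70 globally, but builder() defines x = 36 locally.
Step 2: helper() looks up x. Not in local scope, so checks enclosing scope (builder) and finds x = 36.
Step 3: result = 36

The answer is 36.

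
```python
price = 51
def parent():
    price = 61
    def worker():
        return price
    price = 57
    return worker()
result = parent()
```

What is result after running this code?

Step 1: parent() sets price = 61, then later price = 57.
Step 2: worker() is called after price is reassigned to 57. Closures capture variables by reference, not by value.
Step 3: result = 57

The answer is 57.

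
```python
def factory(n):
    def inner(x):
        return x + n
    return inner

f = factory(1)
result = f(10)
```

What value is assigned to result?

Step 1: factory(1) creates a closure that captures n = 1.
Step 2: f(10) calls the closure with x = 10, returning 10 + 1 = 11.
Step 3: result = 11

The answer is 11.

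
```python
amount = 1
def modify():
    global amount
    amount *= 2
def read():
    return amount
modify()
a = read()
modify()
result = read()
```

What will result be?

Step 1: amount = 1.
Step 2: First modify(): amount = 1 * 2 = 2.
Step 3: Second modify(): amount = 2 * 2 = 4.
Step 4: read() returns 4

The answer is 4.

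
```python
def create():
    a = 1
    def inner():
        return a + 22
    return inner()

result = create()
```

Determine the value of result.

Step 1: create() defines a = 1.
Step 2: inner() reads a = 1 from enclosing scope, returns 1 + 22 = 23.
Step 3: result = 23

The answer is 23.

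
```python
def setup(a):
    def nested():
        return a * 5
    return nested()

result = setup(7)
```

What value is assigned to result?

Step 1: setup(7) binds parameter a = 7.
Step 2: nested() accesses a = 7 from enclosing scope.
Step 3: result = 7 * 5 = 35

The answer is 35.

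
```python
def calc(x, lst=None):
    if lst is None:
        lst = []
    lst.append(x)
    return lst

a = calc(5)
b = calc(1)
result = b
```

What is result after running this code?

Step 1: None default with guard creates a NEW list each call.
Step 2: a = [5] (fresh list). b = [1] (another fresh list).
Step 3: result = [1] (this is the fix for mutable default)

The answer is [1].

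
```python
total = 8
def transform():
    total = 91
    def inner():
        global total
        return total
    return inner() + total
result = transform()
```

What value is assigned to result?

Step 1: Global total = 8. transform() shadows with local total = 91.
Step 2: inner() uses global keyword, so inner() returns global total = 8.
Step 3: transform() returns 8 + 91 = 99

The answer is 99.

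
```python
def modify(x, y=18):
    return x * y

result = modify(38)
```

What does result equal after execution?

Step 1: modify(38) uses default y = 18.
Step 2: Returns 38 * 18 = 684.
Step 3: result = 684

The answer is 684.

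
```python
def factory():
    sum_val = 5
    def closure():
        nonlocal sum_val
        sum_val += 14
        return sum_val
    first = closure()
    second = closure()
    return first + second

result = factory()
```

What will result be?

Step 1: sum_val starts at 5.
Step 2: First call: sum_val = 5 + 14 = 19, returns 19.
Step 3: Second call: sum_val = 19 + 14 = 33, returns 33.
Step 4: result = 19 + 33 = 52

The answer is 52.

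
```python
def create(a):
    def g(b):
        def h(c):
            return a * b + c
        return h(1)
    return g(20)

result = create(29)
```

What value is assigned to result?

Step 1: a = 29, b = 20, c = 1.
Step 2: h() computes a * b + c = 29 * 20 + 1 = 581.
Step 3: result = 581

The answer is 581.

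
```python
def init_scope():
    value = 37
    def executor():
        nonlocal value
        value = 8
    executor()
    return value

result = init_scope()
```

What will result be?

Step 1: init_scope() sets value = 37.
Step 2: executor() uses nonlocal to reassign value = 8.
Step 3: result = 8

The answer is 8.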